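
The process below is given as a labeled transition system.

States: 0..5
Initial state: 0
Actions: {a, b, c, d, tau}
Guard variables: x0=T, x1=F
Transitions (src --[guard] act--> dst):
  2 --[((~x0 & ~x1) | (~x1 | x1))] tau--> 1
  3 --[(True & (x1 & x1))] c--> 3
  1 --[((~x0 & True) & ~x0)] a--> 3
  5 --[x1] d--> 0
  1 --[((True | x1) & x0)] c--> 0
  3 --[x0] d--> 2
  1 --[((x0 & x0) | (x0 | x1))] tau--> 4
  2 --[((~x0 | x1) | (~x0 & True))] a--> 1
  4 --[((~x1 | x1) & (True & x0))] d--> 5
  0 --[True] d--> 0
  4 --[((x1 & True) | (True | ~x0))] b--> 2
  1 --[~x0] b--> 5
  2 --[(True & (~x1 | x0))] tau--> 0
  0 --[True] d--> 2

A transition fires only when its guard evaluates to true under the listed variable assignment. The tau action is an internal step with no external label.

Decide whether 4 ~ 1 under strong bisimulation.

Refine partition for ~:
  π0 = {{0,1,2,3,4,5}}
  π1 = {{0,3},{1},{2},{4},{5}}
  π2 = {{0},{1},{2},{3},{4},{5}}
stable after 3 split(s): 6 block(s)
4∈{4}, 1∈{1}

Answer: NOT BISIMILAR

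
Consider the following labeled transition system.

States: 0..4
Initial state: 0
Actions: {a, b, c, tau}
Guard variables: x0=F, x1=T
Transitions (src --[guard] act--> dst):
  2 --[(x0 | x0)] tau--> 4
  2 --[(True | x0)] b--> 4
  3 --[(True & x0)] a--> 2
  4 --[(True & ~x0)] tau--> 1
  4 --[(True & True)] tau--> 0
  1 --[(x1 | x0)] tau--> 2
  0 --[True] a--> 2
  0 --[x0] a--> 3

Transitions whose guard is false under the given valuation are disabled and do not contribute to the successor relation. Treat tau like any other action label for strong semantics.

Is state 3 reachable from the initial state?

Answer: UNREACHABLE

Trace:
After dropping false guards: 5 live edges.
depth 0: {0}
depth 1: {2}  cumulative {0,2}
depth 2: {4}  cumulative {0,2,4}
depth 3: {1}  cumulative {0,1,2,4}
Reach set: {0,1,2,4}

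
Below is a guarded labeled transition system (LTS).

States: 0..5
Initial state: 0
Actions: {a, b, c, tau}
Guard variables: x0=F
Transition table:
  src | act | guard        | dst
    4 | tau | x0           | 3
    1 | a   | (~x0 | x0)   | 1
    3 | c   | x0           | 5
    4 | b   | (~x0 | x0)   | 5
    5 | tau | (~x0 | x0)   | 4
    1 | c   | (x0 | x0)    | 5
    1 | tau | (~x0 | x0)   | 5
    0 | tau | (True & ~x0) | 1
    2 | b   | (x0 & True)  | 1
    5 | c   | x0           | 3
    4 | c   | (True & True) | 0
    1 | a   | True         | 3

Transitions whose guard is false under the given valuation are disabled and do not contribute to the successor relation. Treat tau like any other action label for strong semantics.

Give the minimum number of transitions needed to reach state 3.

Answer: 2

Analysis:
Layered search for 3:
  L0 = {0}
  L1 = {1}
  L2 = {3,5}
first hit 3 at d=2 via tau·a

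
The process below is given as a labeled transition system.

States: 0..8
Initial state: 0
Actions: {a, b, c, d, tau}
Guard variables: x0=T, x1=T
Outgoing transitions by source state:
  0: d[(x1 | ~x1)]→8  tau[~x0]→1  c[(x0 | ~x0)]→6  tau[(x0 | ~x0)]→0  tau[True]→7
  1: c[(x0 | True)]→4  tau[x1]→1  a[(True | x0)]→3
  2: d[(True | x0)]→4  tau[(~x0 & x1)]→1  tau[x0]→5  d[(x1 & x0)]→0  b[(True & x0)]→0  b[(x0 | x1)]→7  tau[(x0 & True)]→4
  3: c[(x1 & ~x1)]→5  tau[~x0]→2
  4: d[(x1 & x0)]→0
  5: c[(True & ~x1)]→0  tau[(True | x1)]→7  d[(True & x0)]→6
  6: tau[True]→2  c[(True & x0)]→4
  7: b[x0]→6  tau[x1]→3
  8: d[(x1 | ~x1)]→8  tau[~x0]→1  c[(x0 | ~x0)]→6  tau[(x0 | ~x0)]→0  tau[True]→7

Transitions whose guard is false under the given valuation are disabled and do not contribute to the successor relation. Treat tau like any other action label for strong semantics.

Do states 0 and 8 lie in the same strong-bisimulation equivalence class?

Answer: BISIMILAR

Trace:
Refine partition for ~:
  π0 = {{0,1,2,3,4,5,6,7,8}}
  π1 = {{0,8},{1},{2},{3},{4},{5},{6},{7}}
Fixed point at round 2; 8 class(es).
0∈{0,8}, 8∈{0,8}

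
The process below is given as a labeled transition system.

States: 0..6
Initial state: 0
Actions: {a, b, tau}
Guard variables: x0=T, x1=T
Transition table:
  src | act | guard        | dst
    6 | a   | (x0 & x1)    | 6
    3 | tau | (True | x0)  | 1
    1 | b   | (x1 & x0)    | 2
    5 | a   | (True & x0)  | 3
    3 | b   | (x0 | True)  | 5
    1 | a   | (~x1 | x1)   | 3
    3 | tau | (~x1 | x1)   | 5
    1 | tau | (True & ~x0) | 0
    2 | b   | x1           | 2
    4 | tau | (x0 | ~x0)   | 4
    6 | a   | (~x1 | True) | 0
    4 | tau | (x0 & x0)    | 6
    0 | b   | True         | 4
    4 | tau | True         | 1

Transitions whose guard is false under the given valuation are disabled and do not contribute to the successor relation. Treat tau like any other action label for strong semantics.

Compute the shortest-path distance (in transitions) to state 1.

BFS to 1:
  L0 = {0}
  L1 = {4}
  L2 = {1,6}
1 enters at depth 2; path b·tau

Answer: 2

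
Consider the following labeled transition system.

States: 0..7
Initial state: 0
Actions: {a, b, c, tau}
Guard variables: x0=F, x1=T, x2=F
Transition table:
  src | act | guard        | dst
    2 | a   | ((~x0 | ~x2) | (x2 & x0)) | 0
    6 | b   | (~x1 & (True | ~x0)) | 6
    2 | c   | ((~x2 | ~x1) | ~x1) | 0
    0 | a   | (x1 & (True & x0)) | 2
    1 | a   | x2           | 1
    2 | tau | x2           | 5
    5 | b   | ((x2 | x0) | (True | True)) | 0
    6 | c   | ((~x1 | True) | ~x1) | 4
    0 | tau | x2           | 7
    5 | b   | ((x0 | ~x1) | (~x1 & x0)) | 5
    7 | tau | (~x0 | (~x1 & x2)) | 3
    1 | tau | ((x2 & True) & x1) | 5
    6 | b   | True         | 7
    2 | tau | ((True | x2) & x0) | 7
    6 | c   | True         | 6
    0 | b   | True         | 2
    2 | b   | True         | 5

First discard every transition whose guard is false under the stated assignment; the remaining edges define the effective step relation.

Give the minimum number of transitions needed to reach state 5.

Breadth-first toward 5:
  L0 = {0}
  L1 = {2}
  L2 = {5}
depth(5)=2, e.g. b·b

Answer: 2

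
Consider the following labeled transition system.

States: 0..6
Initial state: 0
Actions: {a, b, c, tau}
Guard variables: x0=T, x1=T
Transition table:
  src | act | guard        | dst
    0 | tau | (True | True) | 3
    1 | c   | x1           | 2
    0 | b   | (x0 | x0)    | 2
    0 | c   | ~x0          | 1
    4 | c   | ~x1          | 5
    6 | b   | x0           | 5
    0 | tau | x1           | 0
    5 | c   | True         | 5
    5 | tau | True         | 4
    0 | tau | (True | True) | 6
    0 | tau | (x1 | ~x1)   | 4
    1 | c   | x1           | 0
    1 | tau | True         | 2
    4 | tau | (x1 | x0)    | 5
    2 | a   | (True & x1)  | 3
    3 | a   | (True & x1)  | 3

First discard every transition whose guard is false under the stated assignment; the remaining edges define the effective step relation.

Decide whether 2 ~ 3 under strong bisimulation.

Answer: BISIMILAR

Trace:
Compute ~ classes (split until stable):
  π0 = {{0,1,2,3,4,5,6}}
  π1 = {{0},{1,5},{2,3},{4},{6}}
  π2 = {{0},{1},{2,3},{4},{5},{6}}
stable after 3 split(s): 6 block(s)
2∈{2,3}, 3∈{2,3}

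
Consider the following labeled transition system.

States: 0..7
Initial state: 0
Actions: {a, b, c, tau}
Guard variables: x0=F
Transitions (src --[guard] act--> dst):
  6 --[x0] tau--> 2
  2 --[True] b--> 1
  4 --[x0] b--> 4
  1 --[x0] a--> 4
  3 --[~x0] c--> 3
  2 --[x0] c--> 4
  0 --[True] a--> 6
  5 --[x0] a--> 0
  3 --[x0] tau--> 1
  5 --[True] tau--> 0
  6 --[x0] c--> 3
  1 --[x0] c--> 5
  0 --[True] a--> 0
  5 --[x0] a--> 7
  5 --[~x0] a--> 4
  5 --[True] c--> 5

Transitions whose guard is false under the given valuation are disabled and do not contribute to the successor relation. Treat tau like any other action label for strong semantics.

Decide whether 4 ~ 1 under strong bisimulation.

Answer: BISIMILAR

Trace:
Compute ~ classes (split until stable):
  P[0] = {{0,1,2,3,4,5,6,7}}
  P[1] = {{0},{1,4,6,7},{2},{3},{5}}
5 equivalence class(es) (converged in 2)
[4]={1,4,6,7}  [1]={1,4,6,7}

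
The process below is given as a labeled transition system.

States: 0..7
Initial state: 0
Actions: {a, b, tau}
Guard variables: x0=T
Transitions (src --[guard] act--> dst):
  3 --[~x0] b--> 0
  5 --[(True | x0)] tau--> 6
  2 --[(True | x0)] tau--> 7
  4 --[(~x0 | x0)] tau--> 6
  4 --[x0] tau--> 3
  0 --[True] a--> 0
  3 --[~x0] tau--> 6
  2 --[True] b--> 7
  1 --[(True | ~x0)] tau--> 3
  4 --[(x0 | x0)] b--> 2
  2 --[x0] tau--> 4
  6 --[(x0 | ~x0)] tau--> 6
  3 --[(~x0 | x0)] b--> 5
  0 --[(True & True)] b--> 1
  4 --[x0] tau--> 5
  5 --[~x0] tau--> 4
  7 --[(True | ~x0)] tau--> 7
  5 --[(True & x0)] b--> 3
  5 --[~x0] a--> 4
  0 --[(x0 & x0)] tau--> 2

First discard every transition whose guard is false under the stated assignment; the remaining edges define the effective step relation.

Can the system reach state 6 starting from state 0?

16 transition(s) survive guard evaluation.
Layer 0: {0}
Layer 1: {1,2}  cumulative {0,1,2}
Layer 2: {3,4,7}  cumulative {0,1,2,3,4,7}
Layer 3: {5,6}  cumulative {0,1,2,3,4,5,6,7}
Reachable = {0,1,2,3,4,5,6,7}
witness 6: tau·tau·tau

Answer: REACHABLE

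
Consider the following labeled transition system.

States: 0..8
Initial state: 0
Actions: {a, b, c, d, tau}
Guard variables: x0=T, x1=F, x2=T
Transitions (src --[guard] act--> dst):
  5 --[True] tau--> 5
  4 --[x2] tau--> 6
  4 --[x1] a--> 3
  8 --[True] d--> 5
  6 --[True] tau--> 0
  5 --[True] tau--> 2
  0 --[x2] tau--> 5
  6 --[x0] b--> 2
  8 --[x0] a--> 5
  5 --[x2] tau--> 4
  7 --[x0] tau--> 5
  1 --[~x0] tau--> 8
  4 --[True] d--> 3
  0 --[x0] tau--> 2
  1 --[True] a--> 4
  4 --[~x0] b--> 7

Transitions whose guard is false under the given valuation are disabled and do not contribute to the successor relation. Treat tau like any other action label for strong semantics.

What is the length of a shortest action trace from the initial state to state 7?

Answer: UNREACHABLE

Trace:
Breadth-first toward 7:
  L0 = {0}
  L1 = {2,5}
  L2 = {4}
  L3 = {3,6}
7 never appears.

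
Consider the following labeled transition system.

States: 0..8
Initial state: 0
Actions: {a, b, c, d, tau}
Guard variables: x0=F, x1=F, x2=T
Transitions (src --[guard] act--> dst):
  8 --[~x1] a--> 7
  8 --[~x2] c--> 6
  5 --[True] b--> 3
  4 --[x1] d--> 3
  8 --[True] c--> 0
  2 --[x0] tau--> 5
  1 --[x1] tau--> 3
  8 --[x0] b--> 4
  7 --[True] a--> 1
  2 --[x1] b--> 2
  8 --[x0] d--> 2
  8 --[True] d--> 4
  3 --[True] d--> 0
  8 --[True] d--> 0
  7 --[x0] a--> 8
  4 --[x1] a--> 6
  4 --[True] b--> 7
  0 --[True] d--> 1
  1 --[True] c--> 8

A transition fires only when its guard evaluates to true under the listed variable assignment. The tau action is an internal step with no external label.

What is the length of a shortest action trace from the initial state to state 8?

Breadth-first toward 8:
  L0 = {0}
  L1 = {1}
  L2 = {8}
8 enters at depth 2; path d·c

Answer: 2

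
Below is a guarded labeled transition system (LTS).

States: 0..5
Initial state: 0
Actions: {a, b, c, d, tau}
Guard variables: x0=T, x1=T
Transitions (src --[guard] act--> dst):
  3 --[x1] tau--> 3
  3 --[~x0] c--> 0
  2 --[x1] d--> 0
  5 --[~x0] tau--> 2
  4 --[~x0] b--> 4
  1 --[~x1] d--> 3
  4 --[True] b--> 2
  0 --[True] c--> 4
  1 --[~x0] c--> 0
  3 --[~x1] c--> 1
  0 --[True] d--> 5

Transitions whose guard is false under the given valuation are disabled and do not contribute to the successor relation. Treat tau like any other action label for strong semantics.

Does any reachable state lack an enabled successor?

Answer: DEADLOCK at state 5

Analysis:
Reach set: {0,2,4,5}
  0: c→4  d→5  [2 exit(s)]
  2: d→0  [1 exit(s)]
  4: b→2  [1 exit(s)]
  5: ∅  [STUCK]
trace reaching 5: d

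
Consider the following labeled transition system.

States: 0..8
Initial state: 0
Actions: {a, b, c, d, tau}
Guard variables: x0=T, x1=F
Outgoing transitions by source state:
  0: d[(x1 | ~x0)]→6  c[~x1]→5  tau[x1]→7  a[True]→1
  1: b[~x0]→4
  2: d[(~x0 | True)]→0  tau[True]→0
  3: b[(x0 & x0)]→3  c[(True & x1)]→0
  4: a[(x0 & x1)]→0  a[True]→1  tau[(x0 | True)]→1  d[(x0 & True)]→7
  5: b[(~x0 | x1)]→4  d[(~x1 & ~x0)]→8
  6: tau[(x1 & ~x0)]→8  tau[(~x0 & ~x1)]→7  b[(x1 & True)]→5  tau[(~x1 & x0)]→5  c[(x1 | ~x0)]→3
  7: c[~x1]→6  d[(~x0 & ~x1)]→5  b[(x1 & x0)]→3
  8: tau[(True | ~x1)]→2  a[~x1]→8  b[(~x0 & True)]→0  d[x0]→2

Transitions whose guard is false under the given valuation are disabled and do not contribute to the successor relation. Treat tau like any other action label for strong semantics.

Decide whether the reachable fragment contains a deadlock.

Answer: DEADLOCK at state 1

Working:
Reachable = {0,1,5}
  0: a→1  c→5  [deg 2]
  1: ∅  [no exit]
  5: ∅  [no exit]
witness 1: a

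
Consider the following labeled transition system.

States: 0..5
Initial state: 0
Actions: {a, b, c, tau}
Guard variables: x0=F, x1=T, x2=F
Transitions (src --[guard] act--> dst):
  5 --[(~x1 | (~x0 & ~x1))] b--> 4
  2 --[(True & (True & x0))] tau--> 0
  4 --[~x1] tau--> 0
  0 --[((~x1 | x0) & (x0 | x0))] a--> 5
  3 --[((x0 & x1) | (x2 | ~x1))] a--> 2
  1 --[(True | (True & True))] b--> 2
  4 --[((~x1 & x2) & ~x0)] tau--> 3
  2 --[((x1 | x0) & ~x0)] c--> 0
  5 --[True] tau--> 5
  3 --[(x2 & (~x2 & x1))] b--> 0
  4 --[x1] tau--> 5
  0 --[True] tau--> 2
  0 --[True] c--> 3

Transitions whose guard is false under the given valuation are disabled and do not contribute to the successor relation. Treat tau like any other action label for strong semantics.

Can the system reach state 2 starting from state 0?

Answer: REACHABLE

Analysis:
After dropping false guards: 6 live edges.
L0 = {0}
L1 = {2,3}  total {0,2,3}
R = {0,2,3}
trace reaching 2: tau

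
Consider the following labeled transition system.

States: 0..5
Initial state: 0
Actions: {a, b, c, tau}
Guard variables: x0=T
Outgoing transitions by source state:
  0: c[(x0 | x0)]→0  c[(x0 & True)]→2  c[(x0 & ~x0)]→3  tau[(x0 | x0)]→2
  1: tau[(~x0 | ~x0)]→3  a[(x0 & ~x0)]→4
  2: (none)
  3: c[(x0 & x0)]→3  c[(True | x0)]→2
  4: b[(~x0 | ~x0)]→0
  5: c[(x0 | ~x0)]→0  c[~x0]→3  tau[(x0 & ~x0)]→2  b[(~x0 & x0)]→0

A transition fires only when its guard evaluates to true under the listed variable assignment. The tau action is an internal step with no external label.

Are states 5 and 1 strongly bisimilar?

Bisimulation quotient by refinement:
  P[0] = {{0,1,2,3,4,5}}
  P[1] = {{0},{1,2,4},{3,5}}
  P[2] = {{0},{1,2,4},{3},{5}}
4 equivalence class(es) (converged in 3)
5∈{5}, 1∈{1,2,4}

Answer: NOT BISIMILAR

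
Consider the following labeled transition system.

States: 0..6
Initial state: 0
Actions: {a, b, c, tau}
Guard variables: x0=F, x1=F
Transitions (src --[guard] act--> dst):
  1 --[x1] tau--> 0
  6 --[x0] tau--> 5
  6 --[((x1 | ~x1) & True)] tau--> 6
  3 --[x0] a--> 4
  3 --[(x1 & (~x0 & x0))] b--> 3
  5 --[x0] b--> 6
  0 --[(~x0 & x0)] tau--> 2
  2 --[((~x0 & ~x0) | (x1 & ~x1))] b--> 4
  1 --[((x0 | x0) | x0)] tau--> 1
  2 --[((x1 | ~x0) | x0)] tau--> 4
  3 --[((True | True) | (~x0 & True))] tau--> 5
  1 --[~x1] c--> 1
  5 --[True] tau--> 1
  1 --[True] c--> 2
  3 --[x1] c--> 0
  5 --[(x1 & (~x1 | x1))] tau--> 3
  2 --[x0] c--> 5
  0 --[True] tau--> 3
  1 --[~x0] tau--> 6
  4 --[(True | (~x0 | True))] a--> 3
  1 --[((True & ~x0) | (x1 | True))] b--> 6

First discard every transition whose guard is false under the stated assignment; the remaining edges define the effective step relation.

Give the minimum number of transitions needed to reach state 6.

Layered search for 6:
  Layer 0: {0}
  Layer 1: {3}
  Layer 2: {5}
  Layer 3: {1}
  Layer 4: {2,6}
depth(6)=4, e.g. tau·tau·tau·b

Answer: 4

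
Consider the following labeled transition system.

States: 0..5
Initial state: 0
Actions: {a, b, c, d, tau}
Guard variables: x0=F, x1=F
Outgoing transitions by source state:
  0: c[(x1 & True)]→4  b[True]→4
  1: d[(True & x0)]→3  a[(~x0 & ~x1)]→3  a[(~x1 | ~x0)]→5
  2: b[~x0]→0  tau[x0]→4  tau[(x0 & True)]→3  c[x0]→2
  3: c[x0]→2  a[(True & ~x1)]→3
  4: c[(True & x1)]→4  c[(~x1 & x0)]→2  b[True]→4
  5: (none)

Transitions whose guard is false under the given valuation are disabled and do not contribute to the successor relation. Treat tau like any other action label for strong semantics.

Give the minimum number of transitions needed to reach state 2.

Layered search for 2:
  L0 = {0}
  L1 = {4}
2 never appears.

Answer: UNREACHABLE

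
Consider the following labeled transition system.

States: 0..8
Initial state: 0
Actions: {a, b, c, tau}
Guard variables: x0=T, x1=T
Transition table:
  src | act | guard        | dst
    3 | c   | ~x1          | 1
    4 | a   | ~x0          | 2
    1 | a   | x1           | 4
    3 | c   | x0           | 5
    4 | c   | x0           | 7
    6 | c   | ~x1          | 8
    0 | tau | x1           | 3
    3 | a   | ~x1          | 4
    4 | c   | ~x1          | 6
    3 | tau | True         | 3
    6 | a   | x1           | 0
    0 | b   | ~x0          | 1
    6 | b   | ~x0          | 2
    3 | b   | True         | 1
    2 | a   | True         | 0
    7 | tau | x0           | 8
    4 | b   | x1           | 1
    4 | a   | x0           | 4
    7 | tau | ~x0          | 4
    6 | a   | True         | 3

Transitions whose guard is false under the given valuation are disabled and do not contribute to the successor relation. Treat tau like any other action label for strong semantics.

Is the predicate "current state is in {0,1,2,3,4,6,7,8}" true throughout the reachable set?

Answer: INVARIANT VIOLATED at state 5

Working:
Inv-set: {0,1,2,3,4,6,7,8}
Reach set: {0,1,3,4,5,7,8}
  0: ✓
  1: ✓
  3: ✓
  4: ✓
  5: VIOLATES
  7: ✓
  8: ✓
counterexample path to 5: tau·c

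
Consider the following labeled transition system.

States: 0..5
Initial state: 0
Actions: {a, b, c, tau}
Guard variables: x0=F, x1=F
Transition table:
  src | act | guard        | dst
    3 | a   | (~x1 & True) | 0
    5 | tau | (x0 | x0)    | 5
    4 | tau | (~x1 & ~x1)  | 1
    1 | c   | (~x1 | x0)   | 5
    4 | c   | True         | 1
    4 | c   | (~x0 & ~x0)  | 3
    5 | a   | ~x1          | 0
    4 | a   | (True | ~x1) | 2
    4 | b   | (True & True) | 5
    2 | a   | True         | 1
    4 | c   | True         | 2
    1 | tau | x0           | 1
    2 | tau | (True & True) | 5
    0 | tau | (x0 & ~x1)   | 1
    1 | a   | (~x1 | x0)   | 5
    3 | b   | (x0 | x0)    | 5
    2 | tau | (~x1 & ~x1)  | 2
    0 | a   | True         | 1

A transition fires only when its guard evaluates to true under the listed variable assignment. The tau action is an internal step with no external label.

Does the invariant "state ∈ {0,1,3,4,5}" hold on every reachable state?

Answer: INVARIANT HOLDS

Analysis:
Safe = {0,1,3,4,5}
Reachable = {0,1,5}
  0: ✓
  1: ✓
  5: ✓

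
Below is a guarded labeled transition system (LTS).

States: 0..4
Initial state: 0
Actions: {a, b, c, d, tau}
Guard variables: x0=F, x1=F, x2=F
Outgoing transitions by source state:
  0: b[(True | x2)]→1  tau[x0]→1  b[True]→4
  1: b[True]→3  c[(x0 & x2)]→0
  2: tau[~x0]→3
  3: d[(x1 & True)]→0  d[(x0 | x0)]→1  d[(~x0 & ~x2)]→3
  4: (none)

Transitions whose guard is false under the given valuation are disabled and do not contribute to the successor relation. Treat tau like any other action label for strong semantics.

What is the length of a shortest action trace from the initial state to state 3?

BFS to 3:
  depth 0: {0}
  depth 1: {1,4}
  depth 2: {3}
depth(3)=2, e.g. b·b

Answer: 2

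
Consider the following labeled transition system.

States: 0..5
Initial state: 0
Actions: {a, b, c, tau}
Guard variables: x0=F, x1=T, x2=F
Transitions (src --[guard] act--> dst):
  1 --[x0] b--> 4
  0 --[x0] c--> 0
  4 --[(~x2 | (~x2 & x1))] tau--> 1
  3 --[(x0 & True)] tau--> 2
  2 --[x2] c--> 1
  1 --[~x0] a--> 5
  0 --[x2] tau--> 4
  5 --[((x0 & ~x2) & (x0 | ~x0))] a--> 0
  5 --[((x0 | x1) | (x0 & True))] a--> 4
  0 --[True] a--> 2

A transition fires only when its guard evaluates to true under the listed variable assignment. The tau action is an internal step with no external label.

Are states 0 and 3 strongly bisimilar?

Answer: NOT BISIMILAR

Trace:
Compute ~ classes (split until stable):
  π0 = {{0,1,2,3,4,5}}
  π1 = {{0,1,5},{2,3},{4}}
  π2 = {{0},{1},{2,3},{4},{5}}
5 equivalence class(es) (converged in 3)
[0]={0}  [3]={2,3}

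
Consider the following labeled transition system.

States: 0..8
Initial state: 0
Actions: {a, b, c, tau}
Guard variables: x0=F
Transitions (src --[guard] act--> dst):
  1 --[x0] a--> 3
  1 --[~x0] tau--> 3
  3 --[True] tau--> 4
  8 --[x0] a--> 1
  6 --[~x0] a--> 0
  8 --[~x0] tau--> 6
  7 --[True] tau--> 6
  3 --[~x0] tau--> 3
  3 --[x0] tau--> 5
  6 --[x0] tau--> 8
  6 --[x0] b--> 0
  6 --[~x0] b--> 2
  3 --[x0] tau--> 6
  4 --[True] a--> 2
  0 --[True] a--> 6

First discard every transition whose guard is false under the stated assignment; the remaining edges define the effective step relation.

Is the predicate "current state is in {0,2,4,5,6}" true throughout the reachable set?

Answer: INVARIANT HOLDS

Analysis:
Allowed set {0,2,4,5,6}
Reachable = {0,2,6}
  0: safe
  2: safe
  6: safe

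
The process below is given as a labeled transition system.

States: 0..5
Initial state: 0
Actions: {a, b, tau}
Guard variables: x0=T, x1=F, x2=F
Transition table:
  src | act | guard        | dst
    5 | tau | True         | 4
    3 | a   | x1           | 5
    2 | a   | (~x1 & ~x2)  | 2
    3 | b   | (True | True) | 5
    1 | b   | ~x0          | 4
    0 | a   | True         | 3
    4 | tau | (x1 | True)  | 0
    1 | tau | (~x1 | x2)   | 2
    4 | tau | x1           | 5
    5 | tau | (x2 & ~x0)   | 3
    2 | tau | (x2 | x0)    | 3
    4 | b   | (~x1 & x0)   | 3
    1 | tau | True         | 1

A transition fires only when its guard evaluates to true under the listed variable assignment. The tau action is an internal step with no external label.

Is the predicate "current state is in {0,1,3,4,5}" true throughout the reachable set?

Safe = {0,1,3,4,5}
Reach set: {0,3,4,5}
  0: ✓
  3: ✓
  4: ✓
  5: ✓

Answer: INVARIANT HOLDS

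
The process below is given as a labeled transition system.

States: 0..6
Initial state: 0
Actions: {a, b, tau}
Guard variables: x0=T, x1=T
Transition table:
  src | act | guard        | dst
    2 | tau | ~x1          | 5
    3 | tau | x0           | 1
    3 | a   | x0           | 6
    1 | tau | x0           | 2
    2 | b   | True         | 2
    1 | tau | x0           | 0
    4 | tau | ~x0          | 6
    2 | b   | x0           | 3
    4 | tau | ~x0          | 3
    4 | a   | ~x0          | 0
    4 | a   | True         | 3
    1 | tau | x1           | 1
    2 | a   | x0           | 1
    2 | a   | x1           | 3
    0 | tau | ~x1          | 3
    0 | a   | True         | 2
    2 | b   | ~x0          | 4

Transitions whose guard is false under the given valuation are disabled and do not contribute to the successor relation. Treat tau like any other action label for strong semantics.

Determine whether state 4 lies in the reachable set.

After dropping false guards: 11 live edges.
L0 = {0}
L1 = {2}  now seen {0,2}
L2 = {1,3}  now seen {0,1,2,3}
L3 = {6}  now seen {0,1,2,3,6}
R = {0,1,2,3,6}

Answer: UNREACHABLE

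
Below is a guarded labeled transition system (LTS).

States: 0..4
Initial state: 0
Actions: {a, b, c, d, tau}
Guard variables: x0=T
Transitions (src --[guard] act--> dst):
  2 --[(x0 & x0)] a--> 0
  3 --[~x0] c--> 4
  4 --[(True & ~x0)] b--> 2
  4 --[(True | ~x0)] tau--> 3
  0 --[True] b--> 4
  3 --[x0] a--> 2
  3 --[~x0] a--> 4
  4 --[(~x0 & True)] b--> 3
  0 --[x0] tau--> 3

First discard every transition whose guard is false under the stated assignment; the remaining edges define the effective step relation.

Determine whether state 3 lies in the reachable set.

Answer: REACHABLE

Working:
5 transition(s) survive guard evaluation.
Layer 0: {0}
Layer 1: {3,4}  total {0,3,4}
Layer 2: {2}  total {0,2,3,4}
Reach set: {0,2,3,4}
Path to 3: tau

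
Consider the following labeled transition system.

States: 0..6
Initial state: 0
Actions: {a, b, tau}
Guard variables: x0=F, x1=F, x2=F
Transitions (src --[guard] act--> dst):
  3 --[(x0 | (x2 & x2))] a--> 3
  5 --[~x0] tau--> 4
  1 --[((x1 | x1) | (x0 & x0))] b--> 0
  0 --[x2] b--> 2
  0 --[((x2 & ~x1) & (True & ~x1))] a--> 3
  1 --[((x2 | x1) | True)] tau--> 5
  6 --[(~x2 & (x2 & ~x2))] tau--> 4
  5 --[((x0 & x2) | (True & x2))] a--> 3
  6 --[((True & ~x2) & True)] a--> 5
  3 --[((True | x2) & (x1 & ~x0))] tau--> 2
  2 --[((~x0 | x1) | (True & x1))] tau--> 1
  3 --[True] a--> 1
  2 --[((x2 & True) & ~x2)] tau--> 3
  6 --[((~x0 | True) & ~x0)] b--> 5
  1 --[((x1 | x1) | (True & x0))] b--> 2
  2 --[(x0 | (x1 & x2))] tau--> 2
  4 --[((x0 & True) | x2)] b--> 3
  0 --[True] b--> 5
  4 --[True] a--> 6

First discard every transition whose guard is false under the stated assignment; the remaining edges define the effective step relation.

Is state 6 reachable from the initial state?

8 transition(s) survive guard evaluation.
depth 0: {0}
depth 1: {5}  total {0,5}
depth 2: {4}  total {0,4,5}
depth 3: {6}  total {0,4,5,6}
R = {0,4,5,6}
Path to 6: b·tau·a

Answer: REACHABLE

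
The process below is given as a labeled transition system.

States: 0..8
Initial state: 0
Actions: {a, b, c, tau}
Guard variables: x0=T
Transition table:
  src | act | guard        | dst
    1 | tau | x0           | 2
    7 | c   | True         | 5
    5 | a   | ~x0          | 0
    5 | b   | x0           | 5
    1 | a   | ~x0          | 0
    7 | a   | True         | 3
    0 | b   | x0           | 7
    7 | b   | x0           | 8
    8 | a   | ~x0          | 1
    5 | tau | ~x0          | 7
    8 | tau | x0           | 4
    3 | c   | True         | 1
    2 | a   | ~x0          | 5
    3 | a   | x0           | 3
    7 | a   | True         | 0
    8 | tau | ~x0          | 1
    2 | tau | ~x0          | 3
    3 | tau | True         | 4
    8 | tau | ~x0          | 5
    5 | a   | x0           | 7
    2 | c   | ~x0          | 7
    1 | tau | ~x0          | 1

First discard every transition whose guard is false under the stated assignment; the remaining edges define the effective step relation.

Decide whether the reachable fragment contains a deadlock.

Answer: DEADLOCK at state 2

Trace:
R = {0,1,2,3,4,5,7,8}
  0: b→7  [1 exit(s)]
  1: tau→2  [1 exit(s)]
  2: ∅  [deadlock]
  3: a→3  c→1  tau→4  [3 exit(s)]
  4: ∅  [deadlock]
  5: a→7  b→5  [2 exit(s)]
  7: a→0  a→3  b→8  c→5  [4 exit(s)]
  8: tau→4  [1 exit(s)]
witness 2: b·a·c·tau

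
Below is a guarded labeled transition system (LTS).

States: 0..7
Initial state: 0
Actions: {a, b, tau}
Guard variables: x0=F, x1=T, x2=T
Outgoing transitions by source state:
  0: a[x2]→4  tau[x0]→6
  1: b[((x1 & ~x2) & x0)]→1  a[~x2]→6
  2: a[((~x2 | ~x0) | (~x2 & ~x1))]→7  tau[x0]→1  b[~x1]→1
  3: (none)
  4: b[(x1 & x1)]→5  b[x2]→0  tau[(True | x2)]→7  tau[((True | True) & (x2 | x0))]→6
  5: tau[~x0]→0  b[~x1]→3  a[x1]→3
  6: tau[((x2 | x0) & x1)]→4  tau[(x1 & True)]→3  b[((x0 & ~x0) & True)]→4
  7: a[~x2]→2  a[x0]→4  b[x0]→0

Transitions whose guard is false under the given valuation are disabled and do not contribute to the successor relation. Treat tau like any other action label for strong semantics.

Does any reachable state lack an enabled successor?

Answer: DEADLOCK at state 3

Trace:
Reachable = {0,3,4,5,6,7}
  0: a→4  [1 out]
  3: ∅  [no exit]
  4: b→0  b→5  tau→6  tau→7  [4 out]
  5: a→3  tau→0  [2 out]
  6: tau→3  tau→4  [2 out]
  7: ∅  [no exit]
trace reaching 3: a·b·a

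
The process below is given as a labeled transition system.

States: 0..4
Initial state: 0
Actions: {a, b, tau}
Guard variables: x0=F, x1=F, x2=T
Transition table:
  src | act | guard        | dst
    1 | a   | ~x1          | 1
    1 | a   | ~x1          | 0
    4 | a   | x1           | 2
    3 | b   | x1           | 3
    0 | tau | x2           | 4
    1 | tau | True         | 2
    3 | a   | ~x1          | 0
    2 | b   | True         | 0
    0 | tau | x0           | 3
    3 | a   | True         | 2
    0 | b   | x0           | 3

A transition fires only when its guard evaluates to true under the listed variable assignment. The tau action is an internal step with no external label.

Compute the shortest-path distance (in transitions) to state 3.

Answer: UNREACHABLE

Trace:
Layered search for 3:
  depth 0: {0}
  depth 1: {4}
3 never appears.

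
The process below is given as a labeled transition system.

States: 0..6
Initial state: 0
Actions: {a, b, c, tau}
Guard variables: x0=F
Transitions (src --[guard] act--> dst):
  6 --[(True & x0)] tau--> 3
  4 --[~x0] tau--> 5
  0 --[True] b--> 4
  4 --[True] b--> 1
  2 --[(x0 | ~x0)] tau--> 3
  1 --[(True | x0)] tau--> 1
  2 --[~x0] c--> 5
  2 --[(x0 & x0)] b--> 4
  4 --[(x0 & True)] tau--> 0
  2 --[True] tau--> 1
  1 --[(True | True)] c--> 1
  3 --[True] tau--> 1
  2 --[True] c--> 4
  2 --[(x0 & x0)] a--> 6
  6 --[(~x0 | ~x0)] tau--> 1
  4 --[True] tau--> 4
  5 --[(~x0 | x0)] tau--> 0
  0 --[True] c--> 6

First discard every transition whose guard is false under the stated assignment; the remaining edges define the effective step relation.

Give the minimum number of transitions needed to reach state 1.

Answer: 2

Working:
Breadth-first toward 1:
  Layer 0: {0}
  Layer 1: {4,6}
  Layer 2: {1,5}
depth(1)=2, e.g. b·b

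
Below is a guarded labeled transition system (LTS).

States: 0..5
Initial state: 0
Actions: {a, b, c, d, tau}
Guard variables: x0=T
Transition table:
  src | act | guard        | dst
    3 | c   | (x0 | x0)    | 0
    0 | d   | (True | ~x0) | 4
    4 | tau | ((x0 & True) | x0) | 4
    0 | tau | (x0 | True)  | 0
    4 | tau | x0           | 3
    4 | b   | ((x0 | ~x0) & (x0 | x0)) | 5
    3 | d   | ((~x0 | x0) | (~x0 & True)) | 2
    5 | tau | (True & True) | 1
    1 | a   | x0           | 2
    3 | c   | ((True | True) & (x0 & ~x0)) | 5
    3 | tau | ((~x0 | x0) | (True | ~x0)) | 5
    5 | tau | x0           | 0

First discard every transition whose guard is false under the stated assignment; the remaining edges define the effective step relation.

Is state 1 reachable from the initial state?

Answer: REACHABLE

Trace:
11 transition(s) survive guard evaluation.
L0 = {0}
L1 = {4}  now seen {0,4}
L2 = {3,5}  now seen {0,3,4,5}
L3 = {1,2}  now seen {0,1,2,3,4,5}
Reach set: {0,1,2,3,4,5}
trace reaching 1: d·b·tau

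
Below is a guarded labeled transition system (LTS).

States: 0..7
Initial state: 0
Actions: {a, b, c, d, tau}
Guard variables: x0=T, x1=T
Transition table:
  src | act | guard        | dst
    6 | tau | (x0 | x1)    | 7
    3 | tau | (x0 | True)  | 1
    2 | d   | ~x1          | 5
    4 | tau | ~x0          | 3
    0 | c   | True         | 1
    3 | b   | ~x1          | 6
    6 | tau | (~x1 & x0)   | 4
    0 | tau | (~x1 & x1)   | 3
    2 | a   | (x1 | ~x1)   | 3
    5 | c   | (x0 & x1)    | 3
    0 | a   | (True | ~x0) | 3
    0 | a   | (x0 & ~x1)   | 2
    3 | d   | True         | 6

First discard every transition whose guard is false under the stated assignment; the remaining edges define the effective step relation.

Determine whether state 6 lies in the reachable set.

Answer: REACHABLE

Analysis:
Guard filter leaves 7 enabled edge(s).
L0 = {0}
L1 = {1,3}  cumulative {0,1,3}
L2 = {6}  cumulative {0,1,3,6}
L3 = {7}  cumulative {0,1,3,6,7}
Reach set: {0,1,3,6,7}
trace reaching 6: a·d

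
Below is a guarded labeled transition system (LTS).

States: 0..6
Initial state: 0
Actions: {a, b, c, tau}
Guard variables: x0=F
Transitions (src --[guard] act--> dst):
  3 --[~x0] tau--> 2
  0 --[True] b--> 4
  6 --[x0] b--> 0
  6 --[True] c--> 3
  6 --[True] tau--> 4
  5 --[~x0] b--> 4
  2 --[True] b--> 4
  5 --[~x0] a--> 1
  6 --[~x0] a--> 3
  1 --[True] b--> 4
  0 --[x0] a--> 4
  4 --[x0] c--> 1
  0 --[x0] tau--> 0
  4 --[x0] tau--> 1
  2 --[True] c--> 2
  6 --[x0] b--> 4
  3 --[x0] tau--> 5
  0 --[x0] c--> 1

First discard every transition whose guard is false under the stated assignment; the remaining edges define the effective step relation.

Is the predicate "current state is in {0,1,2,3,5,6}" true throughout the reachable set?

Safe = {0,1,2,3,5,6}
Reach set: {0,4}
  0: safe
  4: VIOLATES
witness against invariant: b → 4

Answer: INVARIANT VIOLATED at state 4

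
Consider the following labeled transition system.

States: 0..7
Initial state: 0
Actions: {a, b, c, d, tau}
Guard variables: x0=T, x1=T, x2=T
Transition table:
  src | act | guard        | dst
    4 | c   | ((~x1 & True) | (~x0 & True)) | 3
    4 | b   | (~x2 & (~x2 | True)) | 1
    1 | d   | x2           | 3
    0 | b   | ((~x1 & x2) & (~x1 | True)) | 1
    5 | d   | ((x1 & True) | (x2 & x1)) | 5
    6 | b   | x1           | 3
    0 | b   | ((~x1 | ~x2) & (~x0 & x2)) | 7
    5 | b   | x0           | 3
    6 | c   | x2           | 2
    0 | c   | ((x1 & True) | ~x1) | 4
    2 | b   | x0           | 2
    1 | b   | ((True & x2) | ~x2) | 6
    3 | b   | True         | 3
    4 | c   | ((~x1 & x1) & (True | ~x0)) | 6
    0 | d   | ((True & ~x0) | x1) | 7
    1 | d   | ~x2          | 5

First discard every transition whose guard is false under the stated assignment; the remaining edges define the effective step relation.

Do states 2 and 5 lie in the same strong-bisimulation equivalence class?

Answer: NOT BISIMILAR

Working:
Refine partition for ~:
  π0 = {{0,1,2,3,4,5,6,7}}
  π1 = {{0},{1,5},{2,3},{4,7},{6}}
  π2 = {{0},{1},{2,3},{4,7},{5},{6}}
6 equivalence class(es) (converged in 3)
class of 2: {2,3}; class of 5: {5}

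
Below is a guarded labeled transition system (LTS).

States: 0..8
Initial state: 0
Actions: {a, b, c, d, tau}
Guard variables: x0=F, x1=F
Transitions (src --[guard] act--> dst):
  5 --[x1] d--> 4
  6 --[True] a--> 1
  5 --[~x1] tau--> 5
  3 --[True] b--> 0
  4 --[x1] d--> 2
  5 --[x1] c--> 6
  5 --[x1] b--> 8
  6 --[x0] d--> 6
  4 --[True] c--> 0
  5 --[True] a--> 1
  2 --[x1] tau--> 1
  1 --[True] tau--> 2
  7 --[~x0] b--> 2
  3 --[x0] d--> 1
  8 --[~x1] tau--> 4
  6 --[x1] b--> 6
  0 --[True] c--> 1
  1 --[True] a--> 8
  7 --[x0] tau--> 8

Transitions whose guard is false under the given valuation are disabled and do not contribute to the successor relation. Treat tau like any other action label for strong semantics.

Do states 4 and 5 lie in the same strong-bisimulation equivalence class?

Refine partition for ~:
  P[0] = {{0,1,2,3,4,5,6,7,8}}
  P[1] = {{0,4},{1,5},{2},{3,7},{6},{8}}
  P[2] = {{0},{1},{2},{3},{4},{5},{6},{7},{8}}
9 equivalence class(es) (converged in 3)
4∈{4}, 5∈{5}

Answer: NOT BISIMILAR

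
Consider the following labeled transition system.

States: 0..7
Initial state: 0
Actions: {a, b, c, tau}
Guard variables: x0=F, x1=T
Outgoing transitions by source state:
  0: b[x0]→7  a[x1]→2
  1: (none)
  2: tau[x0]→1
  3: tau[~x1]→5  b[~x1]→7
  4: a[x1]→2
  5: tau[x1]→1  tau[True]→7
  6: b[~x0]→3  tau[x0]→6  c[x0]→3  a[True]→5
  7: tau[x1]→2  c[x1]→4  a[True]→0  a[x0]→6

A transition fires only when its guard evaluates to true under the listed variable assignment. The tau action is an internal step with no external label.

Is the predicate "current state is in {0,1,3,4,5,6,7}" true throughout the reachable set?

Safe = {0,1,3,4,5,6,7}
R = {0,2}
  0: safe
  2: ✗ unsafe
reach 2 via a — violates

Answer: INVARIANT VIOLATED at state 2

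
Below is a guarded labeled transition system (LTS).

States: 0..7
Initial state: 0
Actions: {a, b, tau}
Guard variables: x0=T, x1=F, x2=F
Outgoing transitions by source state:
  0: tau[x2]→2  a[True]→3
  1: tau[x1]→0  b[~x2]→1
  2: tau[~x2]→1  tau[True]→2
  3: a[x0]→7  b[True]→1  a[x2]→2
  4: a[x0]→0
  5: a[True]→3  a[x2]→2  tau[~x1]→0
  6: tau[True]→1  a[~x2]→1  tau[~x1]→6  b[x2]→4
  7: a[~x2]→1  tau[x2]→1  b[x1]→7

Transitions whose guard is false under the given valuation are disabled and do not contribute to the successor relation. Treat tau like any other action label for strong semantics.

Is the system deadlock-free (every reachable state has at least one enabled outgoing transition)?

R = {0,1,3,7}
  0: a→3  [1 out]
  1: b→1  [1 out]
  3: a→7  b→1  [2 out]
  7: a→1  [1 out]

Answer: DEADLOCK-FREE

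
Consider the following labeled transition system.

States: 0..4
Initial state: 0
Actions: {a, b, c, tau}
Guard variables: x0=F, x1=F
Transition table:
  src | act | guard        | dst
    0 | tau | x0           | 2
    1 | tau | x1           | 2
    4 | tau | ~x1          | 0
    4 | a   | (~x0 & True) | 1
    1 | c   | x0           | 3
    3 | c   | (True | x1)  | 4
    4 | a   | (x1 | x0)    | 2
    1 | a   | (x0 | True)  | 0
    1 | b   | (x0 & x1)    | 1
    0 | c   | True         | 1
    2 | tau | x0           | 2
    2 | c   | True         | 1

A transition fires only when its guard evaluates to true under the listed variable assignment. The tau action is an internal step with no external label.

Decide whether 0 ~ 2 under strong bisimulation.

Refine partition for ~:
  π0 = {{0,1,2,3,4}}
  π1 = {{0,2,3},{1},{4}}
  π2 = {{0,2},{1},{3},{4}}
4 equivalence class(es) (converged in 3)
class of 0: {0,2}; class of 2: {0,2}

Answer: BISIMILAR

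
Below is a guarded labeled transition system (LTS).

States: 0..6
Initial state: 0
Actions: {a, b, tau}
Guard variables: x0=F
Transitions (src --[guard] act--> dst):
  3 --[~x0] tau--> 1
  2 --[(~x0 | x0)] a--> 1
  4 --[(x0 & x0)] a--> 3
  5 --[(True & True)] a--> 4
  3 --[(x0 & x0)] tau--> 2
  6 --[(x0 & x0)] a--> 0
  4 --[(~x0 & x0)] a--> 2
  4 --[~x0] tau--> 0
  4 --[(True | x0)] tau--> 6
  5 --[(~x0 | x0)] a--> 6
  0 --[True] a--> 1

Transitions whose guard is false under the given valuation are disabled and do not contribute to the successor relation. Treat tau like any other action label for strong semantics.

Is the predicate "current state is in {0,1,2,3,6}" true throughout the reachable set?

Answer: INVARIANT HOLDS

Working:
Inv-set: {0,1,2,3,6}
R = {0,1}
  0: ✓
  1: ✓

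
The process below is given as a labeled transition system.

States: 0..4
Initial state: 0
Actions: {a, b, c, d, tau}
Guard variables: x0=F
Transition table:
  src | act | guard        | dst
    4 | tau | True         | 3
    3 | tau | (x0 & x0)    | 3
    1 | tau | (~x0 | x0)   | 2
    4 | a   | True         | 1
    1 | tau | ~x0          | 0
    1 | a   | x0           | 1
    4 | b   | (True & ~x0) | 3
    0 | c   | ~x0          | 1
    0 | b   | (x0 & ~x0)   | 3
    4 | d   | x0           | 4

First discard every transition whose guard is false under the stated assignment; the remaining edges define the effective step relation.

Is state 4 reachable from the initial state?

Guard filter leaves 6 enabled edge(s).
L0 = {0}
L1 = {1}  total {0,1}
L2 = {2}  total {0,1,2}
Reachable = {0,1,2}

Answer: UNREACHABLE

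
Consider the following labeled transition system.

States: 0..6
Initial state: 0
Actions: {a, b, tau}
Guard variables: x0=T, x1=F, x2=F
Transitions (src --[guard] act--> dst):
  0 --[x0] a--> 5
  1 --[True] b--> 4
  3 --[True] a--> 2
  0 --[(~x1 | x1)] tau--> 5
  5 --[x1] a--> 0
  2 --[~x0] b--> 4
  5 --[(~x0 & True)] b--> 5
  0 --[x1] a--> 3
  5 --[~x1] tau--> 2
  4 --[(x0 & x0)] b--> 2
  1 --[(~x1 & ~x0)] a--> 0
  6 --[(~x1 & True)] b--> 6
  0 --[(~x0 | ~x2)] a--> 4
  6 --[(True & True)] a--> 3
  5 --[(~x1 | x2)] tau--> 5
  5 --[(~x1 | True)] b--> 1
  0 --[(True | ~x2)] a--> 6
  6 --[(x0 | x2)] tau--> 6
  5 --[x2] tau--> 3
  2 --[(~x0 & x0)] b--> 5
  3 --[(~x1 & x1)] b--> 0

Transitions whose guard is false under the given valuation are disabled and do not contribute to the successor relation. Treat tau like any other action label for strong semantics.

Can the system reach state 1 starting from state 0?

Guard filter leaves 13 enabled edge(s).
Layer 0: {0}
Layer 1: {4,5,6}  total {0,4,5,6}
Layer 2: {1,2,3}  total {0,1,2,3,4,5,6}
Reach set: {0,1,2,3,4,5,6}
witness 1: a·b

Answer: REACHABLE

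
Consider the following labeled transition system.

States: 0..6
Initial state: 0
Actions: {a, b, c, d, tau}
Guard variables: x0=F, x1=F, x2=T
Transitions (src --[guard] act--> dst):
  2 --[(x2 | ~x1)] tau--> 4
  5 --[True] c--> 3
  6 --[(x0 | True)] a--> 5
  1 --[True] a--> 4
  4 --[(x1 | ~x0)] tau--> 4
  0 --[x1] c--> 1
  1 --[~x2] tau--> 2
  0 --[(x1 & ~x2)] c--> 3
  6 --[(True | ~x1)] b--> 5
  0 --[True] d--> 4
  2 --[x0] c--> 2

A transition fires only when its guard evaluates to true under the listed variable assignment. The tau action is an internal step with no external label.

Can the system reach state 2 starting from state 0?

Answer: UNREACHABLE

Analysis:
Guard filter leaves 7 enabled edge(s).
Layer 0: {0}
Layer 1: {4}  total {0,4}
R = {0,4}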